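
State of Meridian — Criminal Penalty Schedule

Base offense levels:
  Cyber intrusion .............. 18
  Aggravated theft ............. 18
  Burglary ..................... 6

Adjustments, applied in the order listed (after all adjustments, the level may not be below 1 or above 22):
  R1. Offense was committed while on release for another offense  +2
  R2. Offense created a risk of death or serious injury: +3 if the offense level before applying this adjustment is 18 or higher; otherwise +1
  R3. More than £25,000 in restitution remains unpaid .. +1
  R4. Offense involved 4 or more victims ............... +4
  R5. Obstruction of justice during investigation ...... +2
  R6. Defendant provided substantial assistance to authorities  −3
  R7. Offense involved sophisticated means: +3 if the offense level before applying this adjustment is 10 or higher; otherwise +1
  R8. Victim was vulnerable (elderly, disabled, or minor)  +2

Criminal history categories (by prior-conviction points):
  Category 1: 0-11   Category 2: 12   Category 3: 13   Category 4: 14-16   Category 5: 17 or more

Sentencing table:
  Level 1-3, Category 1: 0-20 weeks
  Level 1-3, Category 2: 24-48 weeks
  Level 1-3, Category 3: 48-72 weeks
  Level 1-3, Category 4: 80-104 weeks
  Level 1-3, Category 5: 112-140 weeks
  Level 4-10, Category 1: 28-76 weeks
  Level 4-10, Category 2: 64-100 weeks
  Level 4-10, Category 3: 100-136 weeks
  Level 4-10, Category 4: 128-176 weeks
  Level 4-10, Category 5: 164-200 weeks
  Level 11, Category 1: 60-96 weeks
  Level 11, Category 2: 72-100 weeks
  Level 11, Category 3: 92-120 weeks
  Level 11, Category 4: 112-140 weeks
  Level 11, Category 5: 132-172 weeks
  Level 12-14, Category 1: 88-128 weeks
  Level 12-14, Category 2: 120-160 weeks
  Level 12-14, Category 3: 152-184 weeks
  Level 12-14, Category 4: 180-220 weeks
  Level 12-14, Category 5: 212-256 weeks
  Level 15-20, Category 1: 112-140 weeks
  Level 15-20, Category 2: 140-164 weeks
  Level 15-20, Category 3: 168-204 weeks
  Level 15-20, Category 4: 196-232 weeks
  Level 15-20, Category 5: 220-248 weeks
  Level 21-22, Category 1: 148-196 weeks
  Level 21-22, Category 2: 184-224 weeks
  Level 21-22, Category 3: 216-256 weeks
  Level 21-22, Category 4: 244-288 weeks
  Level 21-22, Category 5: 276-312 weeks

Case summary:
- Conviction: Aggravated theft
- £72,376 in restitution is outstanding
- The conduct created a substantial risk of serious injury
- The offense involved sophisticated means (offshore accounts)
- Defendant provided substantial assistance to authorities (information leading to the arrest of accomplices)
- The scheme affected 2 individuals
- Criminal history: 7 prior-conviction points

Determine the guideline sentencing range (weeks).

148-196 weeks

Base offense level for aggravated theft: 18.
R2 applies (level before this adjustment is 18 ≥ 18, so +3): 18 + 3 = 21.
R3 applies: 21 + 1 = 22.
R4 does not apply.
R6 applies: 22 − 3 = 19.
R7 applies (level before this adjustment is 19 ≥ 10, so +3): 19 + 3 = 22.
R8 does not apply.
Final offense level: 22.
Criminal history: 7 prior points → Category 1 (0-11).
Level 22 falls in the 21-22 band.
Grid: Level 21-22 × Category 1 = 148-196 weeks.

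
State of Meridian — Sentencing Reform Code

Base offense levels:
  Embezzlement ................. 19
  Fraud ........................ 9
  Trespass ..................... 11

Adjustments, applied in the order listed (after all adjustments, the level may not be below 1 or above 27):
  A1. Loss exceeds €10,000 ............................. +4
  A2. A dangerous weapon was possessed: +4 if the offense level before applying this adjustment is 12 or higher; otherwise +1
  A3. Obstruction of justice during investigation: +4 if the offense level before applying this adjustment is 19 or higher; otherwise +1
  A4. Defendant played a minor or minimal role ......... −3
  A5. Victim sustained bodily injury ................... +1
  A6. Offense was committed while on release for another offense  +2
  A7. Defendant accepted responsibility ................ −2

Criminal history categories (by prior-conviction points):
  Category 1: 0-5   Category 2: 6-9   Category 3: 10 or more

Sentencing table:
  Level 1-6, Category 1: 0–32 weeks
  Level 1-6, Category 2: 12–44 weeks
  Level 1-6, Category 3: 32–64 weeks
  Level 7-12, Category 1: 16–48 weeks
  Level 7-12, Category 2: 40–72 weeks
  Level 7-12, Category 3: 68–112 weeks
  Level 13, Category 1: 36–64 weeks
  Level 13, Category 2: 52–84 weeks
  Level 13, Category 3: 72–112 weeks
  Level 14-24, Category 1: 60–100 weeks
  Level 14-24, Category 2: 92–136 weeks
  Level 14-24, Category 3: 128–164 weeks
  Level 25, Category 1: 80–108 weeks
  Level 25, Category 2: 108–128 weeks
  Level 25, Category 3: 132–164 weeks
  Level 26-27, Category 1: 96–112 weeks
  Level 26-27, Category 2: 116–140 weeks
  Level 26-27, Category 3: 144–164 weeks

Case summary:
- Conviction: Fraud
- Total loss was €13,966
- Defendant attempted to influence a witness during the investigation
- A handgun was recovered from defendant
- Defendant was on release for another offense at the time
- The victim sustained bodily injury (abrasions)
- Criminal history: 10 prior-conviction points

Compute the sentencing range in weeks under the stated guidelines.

128-164 weeks

Base offense level for fraud: 9.
A1 applies: 9 + 4 = 13.
A2 applies (level before this adjustment is 13 ≥ 12, so +4): 13 + 4 = 17.
A3 applies (level before this adjustment is 17 < 19, so +1): 17 + 1 = 18.
A4 does not apply.
A5 applies: 18 + 1 = 19.
A6 applies: 19 + 2 = 21.
Final offense level: 21.
Criminal history: 10 prior points → Category 3 (10+).
Level 21 falls in the 14-24 band.
Grid: Level 14-24 × Category 3 = 128-164 weeks.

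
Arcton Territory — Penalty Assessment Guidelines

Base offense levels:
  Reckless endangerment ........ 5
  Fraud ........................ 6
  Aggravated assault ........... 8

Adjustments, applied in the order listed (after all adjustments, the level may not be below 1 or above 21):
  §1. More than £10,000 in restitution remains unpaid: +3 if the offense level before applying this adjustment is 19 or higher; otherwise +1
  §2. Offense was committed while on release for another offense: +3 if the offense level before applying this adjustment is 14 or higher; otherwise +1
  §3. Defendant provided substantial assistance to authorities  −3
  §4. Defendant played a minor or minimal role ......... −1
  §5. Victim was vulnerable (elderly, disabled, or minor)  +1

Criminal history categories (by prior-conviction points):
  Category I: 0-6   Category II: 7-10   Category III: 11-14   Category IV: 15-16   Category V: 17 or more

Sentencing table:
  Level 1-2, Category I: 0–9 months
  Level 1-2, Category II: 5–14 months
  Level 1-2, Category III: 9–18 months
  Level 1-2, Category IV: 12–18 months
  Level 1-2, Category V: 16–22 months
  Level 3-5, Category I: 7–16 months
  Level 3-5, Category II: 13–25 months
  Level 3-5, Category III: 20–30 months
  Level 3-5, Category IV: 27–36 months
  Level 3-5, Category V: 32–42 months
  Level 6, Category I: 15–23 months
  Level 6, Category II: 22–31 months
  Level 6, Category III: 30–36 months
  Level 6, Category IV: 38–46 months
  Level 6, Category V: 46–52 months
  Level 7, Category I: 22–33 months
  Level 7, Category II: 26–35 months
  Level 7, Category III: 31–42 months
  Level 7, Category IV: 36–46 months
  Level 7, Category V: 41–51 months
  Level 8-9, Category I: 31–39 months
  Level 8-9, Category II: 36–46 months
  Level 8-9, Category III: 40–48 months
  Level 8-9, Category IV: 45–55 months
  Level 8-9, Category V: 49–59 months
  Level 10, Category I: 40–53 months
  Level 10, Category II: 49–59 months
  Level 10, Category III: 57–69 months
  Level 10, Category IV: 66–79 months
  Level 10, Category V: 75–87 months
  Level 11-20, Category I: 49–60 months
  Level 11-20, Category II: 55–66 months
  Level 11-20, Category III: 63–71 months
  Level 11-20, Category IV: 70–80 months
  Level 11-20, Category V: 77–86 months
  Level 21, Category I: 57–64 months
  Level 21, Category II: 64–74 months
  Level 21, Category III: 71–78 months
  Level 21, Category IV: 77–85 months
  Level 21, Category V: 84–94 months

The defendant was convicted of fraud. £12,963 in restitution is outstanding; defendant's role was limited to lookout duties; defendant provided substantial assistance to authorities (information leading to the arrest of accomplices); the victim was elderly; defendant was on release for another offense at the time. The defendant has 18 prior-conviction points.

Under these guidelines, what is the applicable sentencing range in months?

32-42 months

Base offense level for fraud: 6.
§1 applies (level before this adjustment is 6 < 19, so +1): 6 + 1 = 7.
§2 applies (level before this adjustment is 7 < 14, so +1): 7 + 1 = 8.
§3 applies: 8 − 3 = 5.
§4 applies: 5 − 1 = 4.
§5 applies: 4 + 1 = 5.
Final offense level: 5.
Criminal history: 18 prior points → Category V (17+).
Level 5 falls in the 3-5 band.
Grid: Level 3-5 × Category V = 32-42 months.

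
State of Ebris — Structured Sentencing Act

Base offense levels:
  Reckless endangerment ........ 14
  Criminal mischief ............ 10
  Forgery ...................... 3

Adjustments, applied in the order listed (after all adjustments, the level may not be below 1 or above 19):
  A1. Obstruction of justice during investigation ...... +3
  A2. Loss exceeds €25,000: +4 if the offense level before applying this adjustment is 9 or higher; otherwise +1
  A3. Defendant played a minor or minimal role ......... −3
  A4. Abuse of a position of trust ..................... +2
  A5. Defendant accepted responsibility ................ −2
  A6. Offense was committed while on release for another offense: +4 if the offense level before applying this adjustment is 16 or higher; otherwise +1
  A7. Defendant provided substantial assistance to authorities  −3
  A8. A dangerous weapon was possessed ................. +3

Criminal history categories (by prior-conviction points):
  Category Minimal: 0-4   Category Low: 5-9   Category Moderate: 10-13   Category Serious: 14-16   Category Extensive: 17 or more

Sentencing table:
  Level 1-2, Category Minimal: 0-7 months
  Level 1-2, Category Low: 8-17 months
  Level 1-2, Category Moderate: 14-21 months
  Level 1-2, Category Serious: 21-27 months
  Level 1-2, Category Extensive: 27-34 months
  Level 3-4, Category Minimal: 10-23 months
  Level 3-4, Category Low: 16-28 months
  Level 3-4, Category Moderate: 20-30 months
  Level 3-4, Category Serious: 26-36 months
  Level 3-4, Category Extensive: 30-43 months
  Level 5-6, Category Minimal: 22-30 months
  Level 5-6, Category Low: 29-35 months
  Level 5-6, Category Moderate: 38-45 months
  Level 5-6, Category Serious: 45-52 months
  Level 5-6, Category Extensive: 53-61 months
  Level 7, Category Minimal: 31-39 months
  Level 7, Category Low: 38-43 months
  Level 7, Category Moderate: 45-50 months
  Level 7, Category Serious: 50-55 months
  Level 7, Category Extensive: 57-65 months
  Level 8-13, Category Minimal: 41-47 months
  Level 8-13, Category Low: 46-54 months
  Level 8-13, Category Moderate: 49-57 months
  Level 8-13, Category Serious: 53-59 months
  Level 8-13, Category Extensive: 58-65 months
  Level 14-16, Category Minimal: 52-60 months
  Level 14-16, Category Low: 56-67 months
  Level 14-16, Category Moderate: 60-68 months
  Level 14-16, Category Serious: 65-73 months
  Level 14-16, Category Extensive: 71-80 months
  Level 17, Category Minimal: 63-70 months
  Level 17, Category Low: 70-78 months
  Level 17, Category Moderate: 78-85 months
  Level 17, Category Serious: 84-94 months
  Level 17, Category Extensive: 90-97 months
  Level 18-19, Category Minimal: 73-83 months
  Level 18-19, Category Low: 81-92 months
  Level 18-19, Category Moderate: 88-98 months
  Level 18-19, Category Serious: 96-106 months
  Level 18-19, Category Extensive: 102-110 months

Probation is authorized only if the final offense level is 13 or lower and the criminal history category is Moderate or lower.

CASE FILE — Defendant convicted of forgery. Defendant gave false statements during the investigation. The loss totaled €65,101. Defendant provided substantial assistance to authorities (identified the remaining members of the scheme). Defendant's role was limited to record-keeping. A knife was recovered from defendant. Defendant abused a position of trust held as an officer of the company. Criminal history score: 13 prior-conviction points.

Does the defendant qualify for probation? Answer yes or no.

Base offense level for forgery: 3.
A1 applies: 3 + 3 = 6.
A2 applies (level before this adjustment is 6 < 9, so +1): 6 + 1 = 7.
A3 applies: 7 − 3 = 4.
A4 applies: 4 + 2 = 6.
A5 does not apply.
A7 applies: 6 − 3 = 3.
A8 applies: 3 + 3 = 6.
Final offense level: 6.
Criminal history: 13 prior points → Category Moderate (10-13).
Level 6 falls in the 5-6 band.
Grid: Level 5-6 × Category Moderate = 38-45 months.
Probation check: level 6 ≤ 13 and category Moderate ≤ Moderate → eligible.

Yes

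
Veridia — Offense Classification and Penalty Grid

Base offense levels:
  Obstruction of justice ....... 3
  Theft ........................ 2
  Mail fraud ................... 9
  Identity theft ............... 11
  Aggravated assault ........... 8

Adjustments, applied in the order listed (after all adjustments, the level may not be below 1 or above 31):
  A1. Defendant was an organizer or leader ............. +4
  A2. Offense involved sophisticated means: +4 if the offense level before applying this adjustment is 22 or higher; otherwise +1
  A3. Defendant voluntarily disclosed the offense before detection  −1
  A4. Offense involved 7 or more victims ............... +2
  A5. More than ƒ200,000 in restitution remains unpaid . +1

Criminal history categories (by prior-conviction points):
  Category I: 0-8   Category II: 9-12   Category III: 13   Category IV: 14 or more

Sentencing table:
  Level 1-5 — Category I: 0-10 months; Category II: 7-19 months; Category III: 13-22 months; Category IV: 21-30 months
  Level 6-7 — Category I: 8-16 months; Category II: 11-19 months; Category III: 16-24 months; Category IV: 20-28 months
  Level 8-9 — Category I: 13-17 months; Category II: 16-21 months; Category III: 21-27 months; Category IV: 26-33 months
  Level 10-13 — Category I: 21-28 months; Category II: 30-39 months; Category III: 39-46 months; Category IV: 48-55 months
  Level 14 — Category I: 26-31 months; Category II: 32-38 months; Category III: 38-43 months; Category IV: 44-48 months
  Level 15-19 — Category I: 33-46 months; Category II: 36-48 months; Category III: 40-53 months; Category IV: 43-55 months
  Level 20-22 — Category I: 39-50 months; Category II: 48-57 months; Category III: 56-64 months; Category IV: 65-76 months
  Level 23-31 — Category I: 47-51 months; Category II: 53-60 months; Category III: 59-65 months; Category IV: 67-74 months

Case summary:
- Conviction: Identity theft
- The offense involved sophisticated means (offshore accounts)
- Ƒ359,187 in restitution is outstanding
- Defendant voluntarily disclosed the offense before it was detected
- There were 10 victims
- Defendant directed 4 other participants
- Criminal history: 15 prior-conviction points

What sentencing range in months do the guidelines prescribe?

Base offense level for identity theft: 11.
A1 applies: 11 + 4 = 15.
A2 applies (level before this adjustment is 15 < 22, so +1): 15 + 1 = 16.
A3 applies: 16 − 1 = 15.
A4 applies: 15 + 2 = 17.
A5 applies: 17 + 1 = 18.
Final offense level: 18.
Criminal history: 15 prior points → Category IV (14+).
Level 18 falls in the 15-19 band.
Grid: Level 15-19 × Category IV = 43-55 months.

43-55 months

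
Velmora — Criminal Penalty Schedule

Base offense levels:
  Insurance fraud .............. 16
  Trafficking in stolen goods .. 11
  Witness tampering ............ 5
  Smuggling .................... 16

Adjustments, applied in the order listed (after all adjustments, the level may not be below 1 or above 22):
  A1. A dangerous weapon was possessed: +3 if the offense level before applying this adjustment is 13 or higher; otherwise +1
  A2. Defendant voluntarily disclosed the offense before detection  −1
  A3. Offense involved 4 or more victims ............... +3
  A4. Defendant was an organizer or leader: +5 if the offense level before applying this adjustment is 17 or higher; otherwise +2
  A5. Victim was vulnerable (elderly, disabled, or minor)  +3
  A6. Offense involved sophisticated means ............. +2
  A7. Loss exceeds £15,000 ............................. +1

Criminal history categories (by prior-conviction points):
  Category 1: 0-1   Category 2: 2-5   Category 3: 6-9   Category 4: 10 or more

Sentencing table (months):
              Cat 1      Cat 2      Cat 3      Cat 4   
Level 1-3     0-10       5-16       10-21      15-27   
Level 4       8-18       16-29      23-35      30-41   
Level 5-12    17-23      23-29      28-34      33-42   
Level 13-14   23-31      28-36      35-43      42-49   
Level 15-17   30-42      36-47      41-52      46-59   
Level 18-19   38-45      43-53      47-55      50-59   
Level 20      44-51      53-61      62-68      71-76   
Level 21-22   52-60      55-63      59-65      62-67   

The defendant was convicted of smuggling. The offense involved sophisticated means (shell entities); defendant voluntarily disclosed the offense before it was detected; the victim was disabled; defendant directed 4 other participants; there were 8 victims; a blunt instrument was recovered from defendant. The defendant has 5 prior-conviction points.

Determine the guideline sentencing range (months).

55-63 months

Base offense level for smuggling: 16.
A1 applies (level before this adjustment is 16 ≥ 13, so +3): 16 + 3 = 19.
A2 applies: 19 − 1 = 18.
A3 applies: 18 + 3 = 21.
A4 applies (level before this adjustment is 21 ≥ 17, so +5): 21 + 5 = 26.
A5 applies: 26 + 3 = 29.
A6 applies: 29 + 2 = 31.
Level 31 exceeds the maximum of 22; capped at 22.
Final offense level: 22.
Criminal history: 5 prior points → Category 2 (2-5).
Level 22 falls in the 21-22 band.
Grid: Level 21-22 × Category 2 = 55-63 months.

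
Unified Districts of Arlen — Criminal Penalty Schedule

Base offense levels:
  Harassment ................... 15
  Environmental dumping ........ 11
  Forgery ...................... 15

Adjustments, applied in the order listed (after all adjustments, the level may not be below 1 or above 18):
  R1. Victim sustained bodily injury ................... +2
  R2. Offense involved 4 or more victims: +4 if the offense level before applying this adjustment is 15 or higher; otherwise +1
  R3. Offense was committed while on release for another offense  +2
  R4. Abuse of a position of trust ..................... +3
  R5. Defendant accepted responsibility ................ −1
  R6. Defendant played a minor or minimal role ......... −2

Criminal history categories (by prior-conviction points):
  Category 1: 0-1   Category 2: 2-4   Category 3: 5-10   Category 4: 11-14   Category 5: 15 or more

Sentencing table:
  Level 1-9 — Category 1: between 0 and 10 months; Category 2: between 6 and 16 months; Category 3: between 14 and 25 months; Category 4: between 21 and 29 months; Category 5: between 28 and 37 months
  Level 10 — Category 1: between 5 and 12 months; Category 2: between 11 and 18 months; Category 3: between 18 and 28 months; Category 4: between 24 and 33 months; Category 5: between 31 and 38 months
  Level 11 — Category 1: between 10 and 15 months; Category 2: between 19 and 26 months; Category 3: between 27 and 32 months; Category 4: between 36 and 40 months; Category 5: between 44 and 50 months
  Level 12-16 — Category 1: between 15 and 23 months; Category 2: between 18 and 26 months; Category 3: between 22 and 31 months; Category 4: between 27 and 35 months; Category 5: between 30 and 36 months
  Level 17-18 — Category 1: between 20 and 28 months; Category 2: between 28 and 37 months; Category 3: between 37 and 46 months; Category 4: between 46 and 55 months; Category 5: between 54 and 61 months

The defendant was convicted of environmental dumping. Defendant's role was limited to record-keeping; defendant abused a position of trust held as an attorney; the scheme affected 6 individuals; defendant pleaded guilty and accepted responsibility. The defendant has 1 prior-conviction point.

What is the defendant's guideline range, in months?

15-23 months

Base offense level for environmental dumping: 11.
R1 does not apply.
R2 applies (level before this adjustment is 11 < 15, so +1): 11 + 1 = 12.
R4 applies: 12 + 3 = 15.
R5 applies: 15 − 1 = 14.
R6 applies: 14 − 2 = 12.
Final offense level: 12.
Criminal history: 1 prior point → Category 1 (0-1).
Level 12 falls in the 12-16 band.
Grid: Level 12-16 × Category 1 = 15-23 months.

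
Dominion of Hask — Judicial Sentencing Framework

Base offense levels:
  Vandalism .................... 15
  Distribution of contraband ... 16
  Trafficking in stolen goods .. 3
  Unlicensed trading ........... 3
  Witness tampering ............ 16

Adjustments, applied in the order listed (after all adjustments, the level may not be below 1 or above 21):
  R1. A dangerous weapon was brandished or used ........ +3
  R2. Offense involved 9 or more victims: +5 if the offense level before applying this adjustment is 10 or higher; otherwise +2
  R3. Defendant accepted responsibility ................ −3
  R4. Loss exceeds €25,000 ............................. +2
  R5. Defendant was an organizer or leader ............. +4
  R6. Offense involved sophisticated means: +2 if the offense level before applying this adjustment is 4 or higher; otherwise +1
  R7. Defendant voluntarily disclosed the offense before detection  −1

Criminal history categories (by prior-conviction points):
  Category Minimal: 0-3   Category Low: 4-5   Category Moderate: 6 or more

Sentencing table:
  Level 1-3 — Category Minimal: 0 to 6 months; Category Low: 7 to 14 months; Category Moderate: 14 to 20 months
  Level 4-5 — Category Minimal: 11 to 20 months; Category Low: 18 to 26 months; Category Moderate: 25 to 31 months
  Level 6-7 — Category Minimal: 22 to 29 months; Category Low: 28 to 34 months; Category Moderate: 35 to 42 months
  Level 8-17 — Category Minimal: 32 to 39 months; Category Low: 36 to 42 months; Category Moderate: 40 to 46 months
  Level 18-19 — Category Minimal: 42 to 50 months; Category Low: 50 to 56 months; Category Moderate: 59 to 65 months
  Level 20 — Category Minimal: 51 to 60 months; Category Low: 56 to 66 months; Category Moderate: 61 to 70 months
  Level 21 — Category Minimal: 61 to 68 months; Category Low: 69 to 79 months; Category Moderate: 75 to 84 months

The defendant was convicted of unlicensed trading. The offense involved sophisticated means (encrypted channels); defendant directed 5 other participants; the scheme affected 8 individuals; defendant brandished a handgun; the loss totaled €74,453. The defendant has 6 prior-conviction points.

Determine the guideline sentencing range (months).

40-46 months

Base offense level for unlicensed trading: 3.
R1 applies: 3 + 3 = 6.
R2 does not apply.
R4 applies: 6 + 2 = 8.
R5 applies: 8 + 4 = 12.
R6 applies (level before this adjustment is 12 ≥ 4, so +2): 12 + 2 = 14.
Final offense level: 14.
Criminal history: 6 prior points → Category Moderate (6+).
Level 14 falls in the 8-17 band.
Grid: Level 8-17 × Category Moderate = 40-46 months.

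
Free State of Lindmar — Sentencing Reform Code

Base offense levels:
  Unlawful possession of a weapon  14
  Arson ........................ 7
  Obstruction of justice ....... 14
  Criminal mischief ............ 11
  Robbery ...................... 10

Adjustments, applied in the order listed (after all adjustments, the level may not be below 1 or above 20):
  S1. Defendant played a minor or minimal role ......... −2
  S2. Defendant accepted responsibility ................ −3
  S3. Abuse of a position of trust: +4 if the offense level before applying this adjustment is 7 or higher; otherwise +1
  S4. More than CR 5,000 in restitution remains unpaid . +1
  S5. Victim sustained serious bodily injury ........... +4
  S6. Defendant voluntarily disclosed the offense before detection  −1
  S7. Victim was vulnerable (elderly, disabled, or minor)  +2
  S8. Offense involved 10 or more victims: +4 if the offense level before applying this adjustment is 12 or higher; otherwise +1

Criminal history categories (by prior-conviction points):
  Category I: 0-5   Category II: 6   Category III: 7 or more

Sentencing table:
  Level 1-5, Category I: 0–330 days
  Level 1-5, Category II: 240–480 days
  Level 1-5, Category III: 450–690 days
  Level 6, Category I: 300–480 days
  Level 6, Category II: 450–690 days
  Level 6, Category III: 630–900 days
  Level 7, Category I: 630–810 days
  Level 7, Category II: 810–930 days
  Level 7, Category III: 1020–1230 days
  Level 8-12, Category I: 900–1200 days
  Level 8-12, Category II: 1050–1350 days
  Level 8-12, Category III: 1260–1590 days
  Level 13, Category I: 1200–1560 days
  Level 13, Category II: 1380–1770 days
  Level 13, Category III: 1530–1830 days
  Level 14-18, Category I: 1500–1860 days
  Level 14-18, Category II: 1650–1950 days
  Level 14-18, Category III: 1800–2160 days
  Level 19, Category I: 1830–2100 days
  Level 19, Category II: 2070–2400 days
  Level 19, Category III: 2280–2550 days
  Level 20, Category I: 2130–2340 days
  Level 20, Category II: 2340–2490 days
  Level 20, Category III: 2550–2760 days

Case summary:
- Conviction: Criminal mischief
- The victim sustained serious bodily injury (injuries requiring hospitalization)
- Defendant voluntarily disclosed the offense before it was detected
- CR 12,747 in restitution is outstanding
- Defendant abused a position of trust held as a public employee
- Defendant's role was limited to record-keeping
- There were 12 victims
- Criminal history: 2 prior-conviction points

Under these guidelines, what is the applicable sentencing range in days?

2130-2340 days

Base offense level for criminal mischief: 11.
S1 applies: 11 − 2 = 9.
S2 does not apply.
S3 applies (level before this adjustment is 9 ≥ 7, so +4): 9 + 4 = 13.
S4 applies: 13 + 1 = 14.
S5 applies: 14 + 4 = 18.
S6 applies: 18 − 1 = 17.
S7 does not apply.
S8 applies (level before this adjustment is 17 ≥ 12, so +4): 17 + 4 = 21.
Level 21 exceeds the maximum of 20; capped at 20.
Final offense level: 20.
Criminal history: 2 prior points → Category I (0-5).
Level 20 falls in the 20 band.
Grid: Level 20 × Category I = 2130-2340 days.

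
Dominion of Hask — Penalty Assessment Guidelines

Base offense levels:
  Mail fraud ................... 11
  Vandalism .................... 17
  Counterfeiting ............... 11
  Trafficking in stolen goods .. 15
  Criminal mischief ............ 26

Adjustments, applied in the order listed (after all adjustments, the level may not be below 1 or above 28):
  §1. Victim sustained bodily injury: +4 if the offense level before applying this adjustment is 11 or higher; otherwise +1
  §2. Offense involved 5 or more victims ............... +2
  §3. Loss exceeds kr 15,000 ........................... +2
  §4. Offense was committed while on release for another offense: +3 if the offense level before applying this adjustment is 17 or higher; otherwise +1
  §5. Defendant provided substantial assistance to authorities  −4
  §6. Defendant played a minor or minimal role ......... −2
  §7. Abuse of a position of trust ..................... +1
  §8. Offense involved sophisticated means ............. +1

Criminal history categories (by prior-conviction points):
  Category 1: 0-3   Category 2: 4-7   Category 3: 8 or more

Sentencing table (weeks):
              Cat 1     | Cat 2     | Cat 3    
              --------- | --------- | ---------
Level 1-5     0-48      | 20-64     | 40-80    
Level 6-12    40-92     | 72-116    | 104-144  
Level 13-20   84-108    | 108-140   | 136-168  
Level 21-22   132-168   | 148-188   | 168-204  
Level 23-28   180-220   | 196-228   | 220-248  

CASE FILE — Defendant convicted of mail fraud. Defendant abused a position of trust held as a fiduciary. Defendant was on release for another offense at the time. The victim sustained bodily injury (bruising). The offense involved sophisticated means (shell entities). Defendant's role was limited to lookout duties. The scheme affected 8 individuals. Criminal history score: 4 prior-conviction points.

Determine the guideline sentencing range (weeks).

108-140 weeks

Base offense level for mail fraud: 11.
§1 applies (level before this adjustment is 11 ≥ 11, so +4): 11 + 4 = 15.
§2 applies: 15 + 2 = 17.
§3 does not apply.
§4 applies (level before this adjustment is 17 ≥ 17, so +3): 17 + 3 = 20.
§5 does not apply.
§6 applies: 20 − 2 = 18.
§7 applies: 18 + 1 = 19.
§8 applies: 19 + 1 = 20.
Final offense level: 20.
Criminal history: 4 prior points → Category 2 (4-7).
Level 20 falls in the 13-20 band.
Grid: Level 13-20 × Category 2 = 108-140 weeks.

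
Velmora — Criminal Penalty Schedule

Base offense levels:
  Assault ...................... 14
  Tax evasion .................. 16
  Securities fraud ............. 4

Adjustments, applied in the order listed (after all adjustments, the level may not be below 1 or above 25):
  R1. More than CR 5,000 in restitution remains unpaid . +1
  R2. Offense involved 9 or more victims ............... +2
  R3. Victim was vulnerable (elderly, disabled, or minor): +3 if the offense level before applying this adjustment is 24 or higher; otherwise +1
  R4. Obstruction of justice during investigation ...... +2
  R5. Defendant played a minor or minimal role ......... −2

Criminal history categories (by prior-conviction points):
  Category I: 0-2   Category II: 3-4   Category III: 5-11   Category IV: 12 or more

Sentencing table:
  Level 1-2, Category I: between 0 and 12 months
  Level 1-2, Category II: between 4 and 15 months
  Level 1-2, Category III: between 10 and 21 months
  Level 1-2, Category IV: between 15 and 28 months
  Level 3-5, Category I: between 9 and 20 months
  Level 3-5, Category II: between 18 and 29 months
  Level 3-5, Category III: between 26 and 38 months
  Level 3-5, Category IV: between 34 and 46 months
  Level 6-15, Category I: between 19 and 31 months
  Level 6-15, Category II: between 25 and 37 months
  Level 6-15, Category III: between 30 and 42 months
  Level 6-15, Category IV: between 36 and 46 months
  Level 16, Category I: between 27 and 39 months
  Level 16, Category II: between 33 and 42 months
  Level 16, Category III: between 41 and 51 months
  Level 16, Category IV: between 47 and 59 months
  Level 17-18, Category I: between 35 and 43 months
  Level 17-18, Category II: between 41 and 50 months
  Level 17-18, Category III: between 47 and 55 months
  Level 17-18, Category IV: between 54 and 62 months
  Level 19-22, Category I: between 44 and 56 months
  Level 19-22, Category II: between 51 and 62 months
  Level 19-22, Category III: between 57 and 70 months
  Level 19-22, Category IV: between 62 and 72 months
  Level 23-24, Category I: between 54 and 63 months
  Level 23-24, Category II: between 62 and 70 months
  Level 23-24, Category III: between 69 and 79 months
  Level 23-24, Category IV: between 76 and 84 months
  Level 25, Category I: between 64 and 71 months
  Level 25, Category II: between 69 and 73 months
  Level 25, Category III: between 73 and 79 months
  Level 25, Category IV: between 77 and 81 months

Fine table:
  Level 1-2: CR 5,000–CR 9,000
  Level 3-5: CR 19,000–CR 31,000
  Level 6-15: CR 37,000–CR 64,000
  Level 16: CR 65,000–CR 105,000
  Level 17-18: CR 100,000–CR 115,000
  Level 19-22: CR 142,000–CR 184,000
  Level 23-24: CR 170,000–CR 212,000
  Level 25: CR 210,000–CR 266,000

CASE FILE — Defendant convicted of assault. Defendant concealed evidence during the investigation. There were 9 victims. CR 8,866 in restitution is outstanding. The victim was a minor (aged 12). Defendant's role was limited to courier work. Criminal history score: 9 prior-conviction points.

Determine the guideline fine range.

Base offense level for assault: 14.
R1 applies: 14 + 1 = 15.
R2 applies: 15 + 2 = 17.
R3 applies (level before this adjustment is 17 < 24, so +1): 17 + 1 = 18.
R4 applies: 18 + 2 = 20.
R5 applies: 20 − 2 = 18.
Final offense level: 18.
Level 18 falls in the 17-18 band.
Fine table: Level 17-18 → CR 100,000–CR 115,000.

CR 100,000–CR 115,000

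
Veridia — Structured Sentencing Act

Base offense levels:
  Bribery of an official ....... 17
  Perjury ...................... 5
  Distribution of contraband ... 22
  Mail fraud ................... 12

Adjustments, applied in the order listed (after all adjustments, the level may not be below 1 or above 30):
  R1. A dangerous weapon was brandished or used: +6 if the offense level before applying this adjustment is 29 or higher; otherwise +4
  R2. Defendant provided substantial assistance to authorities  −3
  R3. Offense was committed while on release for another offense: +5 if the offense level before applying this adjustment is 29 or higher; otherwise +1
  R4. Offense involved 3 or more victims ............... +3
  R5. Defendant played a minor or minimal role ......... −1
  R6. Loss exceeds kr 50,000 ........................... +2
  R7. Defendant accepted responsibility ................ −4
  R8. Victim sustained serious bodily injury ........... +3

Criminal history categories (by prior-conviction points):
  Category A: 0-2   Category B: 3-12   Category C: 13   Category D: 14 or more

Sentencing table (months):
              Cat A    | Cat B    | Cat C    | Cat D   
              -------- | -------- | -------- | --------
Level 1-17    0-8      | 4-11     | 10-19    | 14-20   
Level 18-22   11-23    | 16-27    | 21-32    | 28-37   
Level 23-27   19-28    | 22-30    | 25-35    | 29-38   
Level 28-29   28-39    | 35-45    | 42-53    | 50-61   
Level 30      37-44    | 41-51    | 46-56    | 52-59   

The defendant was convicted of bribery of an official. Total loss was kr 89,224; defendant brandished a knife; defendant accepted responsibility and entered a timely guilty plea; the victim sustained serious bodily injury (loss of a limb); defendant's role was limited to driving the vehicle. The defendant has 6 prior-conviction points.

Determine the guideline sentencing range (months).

16-27 months

Base offense level for bribery of an official: 17.
R1 applies (level before this adjustment is 17 < 29, so +4): 17 + 4 = 21.
R2 does not apply.
R5 applies: 21 − 1 = 20.
R6 applies: 20 + 2 = 22.
R7 applies: 22 − 4 = 18.
R8 applies: 18 + 3 = 21.
Final offense level: 21.
Criminal history: 6 prior points → Category B (3-12).
Level 21 falls in the 18-22 band.
Grid: Level 18-22 × Category B = 16-27 months.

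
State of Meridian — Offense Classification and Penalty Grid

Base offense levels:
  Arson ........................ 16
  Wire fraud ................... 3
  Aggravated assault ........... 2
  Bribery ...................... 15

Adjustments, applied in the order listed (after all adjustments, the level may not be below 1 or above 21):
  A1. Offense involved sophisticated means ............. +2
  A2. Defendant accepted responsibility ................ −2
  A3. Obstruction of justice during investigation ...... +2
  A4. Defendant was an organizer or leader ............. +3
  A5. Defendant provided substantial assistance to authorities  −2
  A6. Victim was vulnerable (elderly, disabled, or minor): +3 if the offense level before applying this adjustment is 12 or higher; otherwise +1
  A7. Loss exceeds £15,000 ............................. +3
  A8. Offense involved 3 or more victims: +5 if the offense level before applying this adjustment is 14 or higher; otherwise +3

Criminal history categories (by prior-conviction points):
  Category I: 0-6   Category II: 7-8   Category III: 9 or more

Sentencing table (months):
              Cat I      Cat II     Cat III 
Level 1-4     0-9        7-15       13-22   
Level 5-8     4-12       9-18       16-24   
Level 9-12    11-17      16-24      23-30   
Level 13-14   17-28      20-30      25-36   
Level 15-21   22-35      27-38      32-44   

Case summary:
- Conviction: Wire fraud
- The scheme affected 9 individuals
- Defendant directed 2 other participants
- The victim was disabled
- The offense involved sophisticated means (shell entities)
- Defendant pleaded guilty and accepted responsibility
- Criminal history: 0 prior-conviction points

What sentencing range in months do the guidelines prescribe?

11-17 months

Base offense level for wire fraud: 3.
A1 applies: 3 + 2 = 5.
A2 applies: 5 − 2 = 3.
A3 does not apply.
A4 applies: 3 + 3 = 6.
A5 does not apply.
A6 applies (level before this adjustment is 6 < 12, so +1): 6 + 1 = 7.
A7 does not apply.
A8 applies (level before this adjustment is 7 < 14, so +3): 7 + 3 = 10.
Final offense level: 10.
Criminal history: 0 prior points → Category I (0-6).
Level 10 falls in the 9-12 band.
Grid: Level 9-12 × Category I = 11-17 months.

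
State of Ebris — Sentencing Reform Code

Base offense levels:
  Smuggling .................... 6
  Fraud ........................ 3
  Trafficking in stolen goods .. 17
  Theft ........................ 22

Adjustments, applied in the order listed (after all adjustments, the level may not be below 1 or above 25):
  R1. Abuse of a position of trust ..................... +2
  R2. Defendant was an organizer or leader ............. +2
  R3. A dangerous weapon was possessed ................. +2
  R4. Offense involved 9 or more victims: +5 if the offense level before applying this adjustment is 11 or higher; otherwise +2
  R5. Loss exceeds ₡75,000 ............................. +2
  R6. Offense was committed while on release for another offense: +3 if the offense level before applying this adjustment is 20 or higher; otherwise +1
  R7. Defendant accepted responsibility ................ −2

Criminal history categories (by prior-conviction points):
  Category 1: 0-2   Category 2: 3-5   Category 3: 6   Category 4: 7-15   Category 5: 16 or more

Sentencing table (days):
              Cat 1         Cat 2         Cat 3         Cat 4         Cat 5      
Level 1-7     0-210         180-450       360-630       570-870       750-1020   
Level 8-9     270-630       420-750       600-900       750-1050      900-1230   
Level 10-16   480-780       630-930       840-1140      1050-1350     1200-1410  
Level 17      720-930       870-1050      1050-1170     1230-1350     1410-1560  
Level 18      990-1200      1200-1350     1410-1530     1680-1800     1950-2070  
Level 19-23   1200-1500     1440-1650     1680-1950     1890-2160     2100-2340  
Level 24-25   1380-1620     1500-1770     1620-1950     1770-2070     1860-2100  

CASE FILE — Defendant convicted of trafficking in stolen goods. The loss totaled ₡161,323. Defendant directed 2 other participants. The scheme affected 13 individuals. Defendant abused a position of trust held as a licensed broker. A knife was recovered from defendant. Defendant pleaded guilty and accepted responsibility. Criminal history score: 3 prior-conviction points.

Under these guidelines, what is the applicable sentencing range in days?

Base offense level for trafficking in stolen goods: 17.
R1 applies: 17 + 2 = 19.
R2 applies: 19 + 2 = 21.
R3 applies: 21 + 2 = 23.
R4 applies (level before this adjustment is 23 ≥ 11, so +5): 23 + 5 = 28.
R5 applies: 28 + 2 = 30.
R6 does not apply.
R7 applies: 30 − 2 = 28.
Level 28 exceeds the maximum of 25; capped at 25.
Final offense level: 25.
Criminal history: 3 prior points → Category 2 (3-5).
Level 25 falls in the 24-25 band.
Grid: Level 24-25 × Category 2 = 1500-1770 days.

1500-1770 days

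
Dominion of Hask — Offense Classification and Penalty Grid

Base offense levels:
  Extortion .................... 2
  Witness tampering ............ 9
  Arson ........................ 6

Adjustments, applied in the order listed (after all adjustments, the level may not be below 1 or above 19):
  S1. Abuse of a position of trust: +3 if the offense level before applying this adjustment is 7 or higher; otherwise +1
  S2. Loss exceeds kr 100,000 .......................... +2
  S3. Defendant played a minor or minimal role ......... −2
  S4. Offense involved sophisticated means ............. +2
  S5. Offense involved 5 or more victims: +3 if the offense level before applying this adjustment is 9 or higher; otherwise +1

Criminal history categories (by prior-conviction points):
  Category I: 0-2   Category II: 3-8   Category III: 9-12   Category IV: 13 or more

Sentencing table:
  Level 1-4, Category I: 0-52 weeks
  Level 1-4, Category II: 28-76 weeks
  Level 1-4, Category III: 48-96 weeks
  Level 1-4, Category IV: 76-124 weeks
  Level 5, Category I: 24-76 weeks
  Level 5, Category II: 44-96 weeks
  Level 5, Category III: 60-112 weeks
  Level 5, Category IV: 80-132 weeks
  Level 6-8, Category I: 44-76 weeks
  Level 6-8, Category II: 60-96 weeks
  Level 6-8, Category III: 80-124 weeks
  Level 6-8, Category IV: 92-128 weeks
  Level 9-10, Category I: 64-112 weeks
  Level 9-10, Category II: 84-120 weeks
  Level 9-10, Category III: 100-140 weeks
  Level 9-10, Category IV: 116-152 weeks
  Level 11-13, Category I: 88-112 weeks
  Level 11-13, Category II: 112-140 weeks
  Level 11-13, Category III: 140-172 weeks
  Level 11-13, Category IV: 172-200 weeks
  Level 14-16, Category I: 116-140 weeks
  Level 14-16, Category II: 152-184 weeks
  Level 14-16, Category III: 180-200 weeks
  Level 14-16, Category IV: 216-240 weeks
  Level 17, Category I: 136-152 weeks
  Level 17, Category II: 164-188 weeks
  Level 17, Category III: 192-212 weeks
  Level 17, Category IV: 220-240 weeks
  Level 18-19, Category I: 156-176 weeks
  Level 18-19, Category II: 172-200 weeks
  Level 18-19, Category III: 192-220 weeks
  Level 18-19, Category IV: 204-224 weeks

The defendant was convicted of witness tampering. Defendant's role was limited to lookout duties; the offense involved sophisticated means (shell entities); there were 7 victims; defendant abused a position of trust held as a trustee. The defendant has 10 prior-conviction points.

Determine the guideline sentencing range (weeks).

Base offense level for witness tampering: 9.
S1 applies (level before this adjustment is 9 ≥ 7, so +3): 9 + 3 = 12.
S2 does not apply.
S3 applies: 12 − 2 = 10.
S4 applies: 10 + 2 = 12.
S5 applies (level before this adjustment is 12 ≥ 9, so +3): 12 + 3 = 15.
Final offense level: 15.
Criminal history: 10 prior points → Category III (9-12).
Level 15 falls in the 14-16 band.
Grid: Level 14-16 × Category III = 180-200 weeks.

180-200 weeks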